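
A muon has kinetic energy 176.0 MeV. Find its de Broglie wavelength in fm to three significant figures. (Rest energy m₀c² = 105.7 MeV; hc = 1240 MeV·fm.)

Total energy E = KE + m₀c² = 176.0 + 105.7 = 281.7 MeV.
(pc)² = E² − (m₀c²)² = (281.7)² − (105.7)² = 6.818 × 10⁴ MeV², so pc = 261.1 MeV.
λ = hc/(pc) = 1240 MeV·fm / 261.1 MeV = 4.75 fm.

λ = 4.75 fm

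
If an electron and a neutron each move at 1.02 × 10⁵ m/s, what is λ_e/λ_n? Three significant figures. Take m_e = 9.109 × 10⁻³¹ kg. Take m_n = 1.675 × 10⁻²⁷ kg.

λ_e/λ_n = 1840

At fixed v, p = mv so λ = h/(mv) ∝ 1/m.
λ_e/λ_n = m_n/m_e = 1.675 × 10⁻²⁷/9.109 × 10⁻³¹ = 1840.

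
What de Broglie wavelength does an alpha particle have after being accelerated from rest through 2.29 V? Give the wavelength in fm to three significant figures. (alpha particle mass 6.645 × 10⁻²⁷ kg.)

λ = 6710 fm

KE = 2eV = 2 × 1.602 × 10⁻¹⁹ × 2.290 = 7.337 × 10⁻¹⁹ J.
p = √(2mKE) = √(2 × 6.645 × 10⁻²⁷ × 7.337 × 10⁻¹⁹) = 9.875 × 10⁻²³ kg·m/s.
λ = h/p = 6.626 × 10⁻³⁴ / 9.875 × 10⁻²³ = 6.71 × 10⁻¹² m = 6710 fm.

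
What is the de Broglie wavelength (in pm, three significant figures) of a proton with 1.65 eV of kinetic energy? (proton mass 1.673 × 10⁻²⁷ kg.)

KE = 1.65 eV = 2.643 × 10⁻¹⁹ J.
p = √(2mKE) = √(2 × 1.673 × 10⁻²⁷ × 2.643 × 10⁻¹⁹) = 2.974 × 10⁻²³ kg·m/s.
λ = h/p = 6.626 × 10⁻³⁴ / 2.974 × 10⁻²³ = 2.23 × 10⁻¹¹ m = 22.3 pm.

λ = 22.3 pm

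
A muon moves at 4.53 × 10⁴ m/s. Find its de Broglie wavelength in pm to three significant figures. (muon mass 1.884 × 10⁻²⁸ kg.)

λ = 77.6 pm

p = mv = 1.884 × 10⁻²⁸ × 4.53 × 10⁴ = 8.535 × 10⁻²⁴ kg·m/s.
λ = h/p = 6.626 × 10⁻³⁴ / 8.535 × 10⁻²⁴ = 7.76 × 10⁻¹¹ m = 77.6 pm.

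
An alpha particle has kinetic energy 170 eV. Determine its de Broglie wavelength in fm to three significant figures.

λ = 1100 fm

KE = 170 eV = 2.723 × 10⁻¹⁷ J.
p = √(2mKE) = √(2 × 6.645 × 10⁻²⁷ × 2.723 × 10⁻¹⁷) = 6.016 × 10⁻²² kg·m/s.
λ = h/p = 6.626 × 10⁻³⁴ / 6.016 × 10⁻²² = 1.10 × 10⁻¹² m = 1100 fm.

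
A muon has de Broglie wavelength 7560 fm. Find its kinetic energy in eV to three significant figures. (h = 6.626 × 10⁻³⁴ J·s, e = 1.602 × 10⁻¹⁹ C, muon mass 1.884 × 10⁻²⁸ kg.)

KE = 127 eV

p = h/λ = 6.626 × 10⁻³⁴ / 7.560 × 10⁻¹² = 8.765 × 10⁻²³ kg·m/s.
KE = p²/(2m) = (8.765 × 10⁻²³)² / (2 × 1.884 × 10⁻²⁸) = 2.039 × 10⁻¹⁷ J = 127 eV.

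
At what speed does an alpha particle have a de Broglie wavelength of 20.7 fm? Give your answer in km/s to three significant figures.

p = h/λ = 6.626 × 10⁻³⁴ / 2.070 × 10⁻¹⁴ = 3.201 × 10⁻²⁰ kg·m/s.
v = p/m = 3.201 × 10⁻²⁰ / 6.645 × 10⁻²⁷ = 4.82 × 10⁶ m/s = 4820 km/s.

v = 4820 km/s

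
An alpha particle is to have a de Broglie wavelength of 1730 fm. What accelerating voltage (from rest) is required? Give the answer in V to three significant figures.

p = h/λ = 6.626 × 10⁻³⁴ / 1.730 × 10⁻¹² = 3.830 × 10⁻²² kg·m/s.
KE = p²/(2m) = 1.104 × 10⁻¹⁷ J.
V = KE/2e = 1.104 × 10⁻¹⁷ / (2 × 1.602 × 10⁻¹⁹) = 34.5 V.

V = 34.5 V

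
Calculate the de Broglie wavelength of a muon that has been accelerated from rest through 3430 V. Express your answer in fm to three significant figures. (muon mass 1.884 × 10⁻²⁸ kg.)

λ = 1460 fm

KE = eV = 1.602 × 10⁻¹⁹ × 3430 = 5.495 × 10⁻¹⁶ J.
p = √(2mKE) = √(2 × 1.884 × 10⁻²⁸ × 5.495 × 10⁻¹⁶) = 4.550 × 10⁻²² kg·m/s.
λ = h/p = 6.626 × 10⁻³⁴ / 4.550 × 10⁻²² = 1.46 × 10⁻¹² m = 1460 fm.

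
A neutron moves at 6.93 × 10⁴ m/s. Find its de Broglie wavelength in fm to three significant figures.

λ = 5710 fm

p = mv = 1.675 × 10⁻²⁷ × 6.93 × 10⁴ = 1.161 × 10⁻²² kg·m/s.
λ = h/p = 6.626 × 10⁻³⁴ / 1.161 × 10⁻²² = 5.71 × 10⁻¹² m = 5710 fm.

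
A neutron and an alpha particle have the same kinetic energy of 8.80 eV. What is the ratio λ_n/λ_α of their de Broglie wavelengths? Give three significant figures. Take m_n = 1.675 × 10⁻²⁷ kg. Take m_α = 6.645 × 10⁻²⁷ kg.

λ_n/λ_α = 1.99

At fixed KE, p = √(2mKE) so λ = h/p ∝ 1/√m.
λ_n/λ_α = √(m_α/m_n) = √(6.645 × 10⁻²⁷/1.675 × 10⁻²⁷) = √(3.967) = 1.99.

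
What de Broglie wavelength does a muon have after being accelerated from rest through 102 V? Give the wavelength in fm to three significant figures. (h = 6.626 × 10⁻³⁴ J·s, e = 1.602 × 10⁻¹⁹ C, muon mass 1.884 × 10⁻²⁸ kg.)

λ = 8440 fm

KE = eV = 1.602 × 10⁻¹⁹ × 102.0 = 1.634 × 10⁻¹⁷ J.
p = √(2mKE) = √(2 × 1.884 × 10⁻²⁸ × 1.634 × 10⁻¹⁷) = 7.847 × 10⁻²³ kg·m/s.
λ = h/p = 6.626 × 10⁻³⁴ / 7.847 × 10⁻²³ = 8.44 × 10⁻¹² m = 8440 fm.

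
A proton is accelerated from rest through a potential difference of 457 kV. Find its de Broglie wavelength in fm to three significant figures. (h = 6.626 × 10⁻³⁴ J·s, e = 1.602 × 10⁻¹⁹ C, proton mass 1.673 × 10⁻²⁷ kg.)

KE = eV = 1.602 × 10⁻¹⁹ × 4.570 × 10⁵ = 7.321 × 10⁻¹⁴ J.
p = √(2mKE) = √(2 × 1.673 × 10⁻²⁷ × 7.321 × 10⁻¹⁴) = 1.565 × 10⁻²⁰ kg·m/s.
λ = h/p = 6.626 × 10⁻³⁴ / 1.565 × 10⁻²⁰ = 4.23 × 10⁻¹⁴ m = 42.3 fm.

λ = 42.3 fm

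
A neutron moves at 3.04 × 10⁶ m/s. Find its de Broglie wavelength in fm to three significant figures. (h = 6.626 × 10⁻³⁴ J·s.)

λ = 130 fm

p = mv = 1.675 × 10⁻²⁷ × 3.04 × 10⁶ = 5.092 × 10⁻²¹ kg·m/s.
λ = h/p = 6.626 × 10⁻³⁴ / 5.092 × 10⁻²¹ = 1.30 × 10⁻¹³ m = 130 fm.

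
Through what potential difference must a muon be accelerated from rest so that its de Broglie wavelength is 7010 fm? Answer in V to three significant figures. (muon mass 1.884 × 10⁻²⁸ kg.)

V = 148 V

p = h/λ = 6.626 × 10⁻³⁴ / 7.010 × 10⁻¹² = 9.452 × 10⁻²³ kg·m/s.
KE = p²/(2m) = 2.371 × 10⁻¹⁷ J.
V = KE/e = 2.371 × 10⁻¹⁷ / (1.602 × 10⁻¹⁹) = 148 V.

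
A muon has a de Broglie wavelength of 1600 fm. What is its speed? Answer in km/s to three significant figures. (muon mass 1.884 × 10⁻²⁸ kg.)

v = 2200 km/s

p = h/λ = 6.626 × 10⁻³⁴ / 1.600 × 10⁻¹² = 4.141 × 10⁻²² kg·m/s.
v = p/m = 4.141 × 10⁻²² / 1.884 × 10⁻²⁸ = 2.20 × 10⁶ m/s = 2200 km/s.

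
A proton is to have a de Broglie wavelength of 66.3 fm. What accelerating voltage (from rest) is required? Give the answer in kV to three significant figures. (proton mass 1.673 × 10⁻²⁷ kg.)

p = h/λ = 6.626 × 10⁻³⁴ / 6.630 × 10⁻¹⁴ = 9.994 × 10⁻²¹ kg·m/s.
KE = p²/(2m) = 2.985 × 10⁻¹⁴ J.
V = KE/e = 2.985 × 10⁻¹⁴ / (1.602 × 10⁻¹⁹) = 186 kV.

V = 186 kV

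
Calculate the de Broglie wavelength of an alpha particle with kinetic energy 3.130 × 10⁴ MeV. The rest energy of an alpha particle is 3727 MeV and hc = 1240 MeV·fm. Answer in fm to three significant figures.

Total energy E = KE + m₀c² = 3.130 × 10⁴ + 3727 = 35027 MeV.
(pc)² = E² − (m₀c²)² = (35027)² − (3727)² = 1.213 × 10⁹ MeV², so pc = 3.483 × 10⁴ MeV.
λ = hc/(pc) = 1240 MeV·fm / 3.483 × 10⁴ MeV = 0.0356 fm.

λ = 0.0356 fm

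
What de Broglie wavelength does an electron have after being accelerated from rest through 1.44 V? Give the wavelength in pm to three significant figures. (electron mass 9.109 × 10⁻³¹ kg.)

λ = 1020 pm

KE = eV = 1.602 × 10⁻¹⁹ × 1.440 = 2.307 × 10⁻¹⁹ J.
p = √(2mKE) = √(2 × 9.109 × 10⁻³¹ × 2.307 × 10⁻¹⁹) = 6.483 × 10⁻²⁵ kg·m/s.
λ = h/p = 6.626 × 10⁻³⁴ / 6.483 × 10⁻²⁵ = 1.02 × 10⁻⁹ m = 1020 pm.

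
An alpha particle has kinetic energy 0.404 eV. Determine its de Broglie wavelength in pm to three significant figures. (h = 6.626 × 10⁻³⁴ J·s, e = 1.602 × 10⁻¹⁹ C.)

KE = 0.404 eV = 6.472 × 10⁻²⁰ J.
p = √(2mKE) = √(2 × 6.645 × 10⁻²⁷ × 6.472 × 10⁻²⁰) = 2.933 × 10⁻²³ kg·m/s.
λ = h/p = 6.626 × 10⁻³⁴ / 2.933 × 10⁻²³ = 2.26 × 10⁻¹¹ m = 22.6 pm.

λ = 22.6 pm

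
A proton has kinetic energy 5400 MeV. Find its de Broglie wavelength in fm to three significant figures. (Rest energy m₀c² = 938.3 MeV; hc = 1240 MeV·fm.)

Total energy E = KE + m₀c² = 5400 + 938.3 = 6338.3 MeV.
(pc)² = E² − (m₀c²)² = (6338.3)² − (938.3)² = 3.929 × 10⁷ MeV², so pc = 6268 MeV.
λ = hc/(pc) = 1240 MeV·fm / 6268 MeV = 0.198 fm.

λ = 0.198 fm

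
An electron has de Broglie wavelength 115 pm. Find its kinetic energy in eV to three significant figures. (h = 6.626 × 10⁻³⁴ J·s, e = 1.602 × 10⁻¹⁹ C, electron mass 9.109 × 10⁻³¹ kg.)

KE = 114 eV

p = h/λ = 6.626 × 10⁻³⁴ / 1.150 × 10⁻¹⁰ = 5.762 × 10⁻²⁴ kg·m/s.
KE = p²/(2m) = (5.762 × 10⁻²⁴)² / (2 × 9.109 × 10⁻³¹) = 1.822 × 10⁻¹⁷ J = 114 eV.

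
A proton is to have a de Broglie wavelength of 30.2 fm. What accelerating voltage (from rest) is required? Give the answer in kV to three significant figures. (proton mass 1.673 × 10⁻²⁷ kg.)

p = h/λ = 6.626 × 10⁻³⁴ / 3.020 × 10⁻¹⁴ = 2.194 × 10⁻²⁰ kg·m/s.
KE = p²/(2m) = 1.439 × 10⁻¹³ J.
V = KE/e = 1.439 × 10⁻¹³ / (1.602 × 10⁻¹⁹) = 898 kV.

V = 898 kV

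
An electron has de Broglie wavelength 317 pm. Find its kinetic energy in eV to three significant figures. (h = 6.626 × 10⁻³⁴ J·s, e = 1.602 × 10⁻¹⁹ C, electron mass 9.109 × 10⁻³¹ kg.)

p = h/λ = 6.626 × 10⁻³⁴ / 3.170 × 10⁻¹⁰ = 2.090 × 10⁻²⁴ kg·m/s.
KE = p²/(2m) = (2.090 × 10⁻²⁴)² / (2 × 9.109 × 10⁻³¹) = 2.398 × 10⁻¹⁸ J = 15.0 eV.

KE = 15.0 eV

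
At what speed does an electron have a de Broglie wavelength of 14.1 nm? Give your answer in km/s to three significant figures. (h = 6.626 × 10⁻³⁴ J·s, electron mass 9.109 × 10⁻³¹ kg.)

v = 51.6 km/s

p = h/λ = 6.626 × 10⁻³⁴ / 1.410 × 10⁻⁸ = 4.699 × 10⁻²⁶ kg·m/s.
v = p/m = 4.699 × 10⁻²⁶ / 9.109 × 10⁻³¹ = 5.16 × 10⁴ m/s = 51.6 km/s.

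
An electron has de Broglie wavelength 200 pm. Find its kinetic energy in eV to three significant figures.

KE = 37.6 eV

p = h/λ = 6.626 × 10⁻³⁴ / 2.000 × 10⁻¹⁰ = 3.313 × 10⁻²⁴ kg·m/s.
KE = p²/(2m) = (3.313 × 10⁻²⁴)² / (2 × 9.109 × 10⁻³¹) = 6.025 × 10⁻¹⁸ J = 37.6 eV.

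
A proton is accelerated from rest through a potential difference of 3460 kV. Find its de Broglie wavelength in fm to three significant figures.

KE = eV = 1.602 × 10⁻¹⁹ × 3.460 × 10⁶ = 5.543 × 10⁻¹³ J.
p = √(2mKE) = √(2 × 1.673 × 10⁻²⁷ × 5.543 × 10⁻¹³) = 4.307 × 10⁻²⁰ kg·m/s.
λ = h/p = 6.626 × 10⁻³⁴ / 4.307 × 10⁻²⁰ = 1.54 × 10⁻¹⁴ m = 15.4 fm.

λ = 15.4 fm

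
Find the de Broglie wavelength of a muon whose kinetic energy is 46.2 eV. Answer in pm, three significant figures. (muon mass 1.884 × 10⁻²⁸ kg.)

KE = 46.2 eV = 7.401 × 10⁻¹⁸ J.
p = √(2mKE) = √(2 × 1.884 × 10⁻²⁸ × 7.401 × 10⁻¹⁸) = 5.281 × 10⁻²³ kg·m/s.
λ = h/p = 6.626 × 10⁻³⁴ / 5.281 × 10⁻²³ = 1.25 × 10⁻¹¹ m = 12.5 pm.

λ = 12.5 pm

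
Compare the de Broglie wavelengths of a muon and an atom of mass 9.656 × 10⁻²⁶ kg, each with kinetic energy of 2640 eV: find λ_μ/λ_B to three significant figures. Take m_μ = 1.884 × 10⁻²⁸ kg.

λ_μ/λ_B = 22.6

At fixed KE, p = √(2mKE) so λ = h/p ∝ 1/√m.
λ_μ/λ_B = √(m_B/m_μ) = √(9.656 × 10⁻²⁶/1.884 × 10⁻²⁸) = √(512.5) = 22.6.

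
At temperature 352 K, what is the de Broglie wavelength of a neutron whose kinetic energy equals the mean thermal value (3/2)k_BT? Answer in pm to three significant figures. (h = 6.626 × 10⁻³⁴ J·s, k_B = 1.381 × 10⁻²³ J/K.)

KE = (3/2)k_BT = 1.5 × 1.381 × 10⁻²³ × 352 = 7.292 × 10⁻²¹ J.
p = √(2mKE) = √(2 × 1.675 × 10⁻²⁷ × 7.292 × 10⁻²¹) = 4.942 × 10⁻²⁴ kg·m/s.
λ = h/p = 1.34 × 10⁻¹⁰ m = 134 pm.

λ = 134 pm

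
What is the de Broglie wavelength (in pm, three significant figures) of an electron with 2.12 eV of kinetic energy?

KE = 2.12 eV = 3.396 × 10⁻¹⁹ J.
p = √(2mKE) = √(2 × 9.109 × 10⁻³¹ × 3.396 × 10⁻¹⁹) = 7.866 × 10⁻²⁵ kg·m/s.
λ = h/p = 6.626 × 10⁻³⁴ / 7.866 × 10⁻²⁵ = 8.42 × 10⁻¹⁰ m = 842 pm.

λ = 842 pm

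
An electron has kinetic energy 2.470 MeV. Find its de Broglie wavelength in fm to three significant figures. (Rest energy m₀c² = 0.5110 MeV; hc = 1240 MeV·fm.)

Total energy E = KE + m₀c² = 2.470 + 0.5110 = 2.9810 MeV.
(pc)² = E² − (m₀c²)² = (2.9810)² − (0.5110)² = 8.625 MeV², so pc = 2.937 MeV.
λ = hc/(pc) = 1240 MeV·fm / 2.937 MeV = 422 fm.

λ = 422 fm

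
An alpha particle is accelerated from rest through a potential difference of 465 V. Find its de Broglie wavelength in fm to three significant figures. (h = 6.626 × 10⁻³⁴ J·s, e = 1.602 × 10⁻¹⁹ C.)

λ = 471 fm

KE = 2eV = 2 × 1.602 × 10⁻¹⁹ × 465.0 = 1.490 × 10⁻¹⁶ J.
p = √(2mKE) = √(2 × 6.645 × 10⁻²⁷ × 1.490 × 10⁻¹⁶) = 1.407 × 10⁻²¹ kg·m/s.
λ = h/p = 6.626 × 10⁻³⁴ / 1.407 × 10⁻²¹ = 4.71 × 10⁻¹³ m = 471 fm.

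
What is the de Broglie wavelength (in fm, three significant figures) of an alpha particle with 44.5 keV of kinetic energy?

KE = 44.5 keV = 7.129 × 10⁻¹⁵ J.
p = √(2mKE) = √(2 × 6.645 × 10⁻²⁷ × 7.129 × 10⁻¹⁵) = 9.734 × 10⁻²¹ kg·m/s.
λ = h/p = 6.626 × 10⁻³⁴ / 9.734 × 10⁻²¹ = 6.81 × 10⁻¹⁴ m = 68.1 fm.

λ = 68.1 fm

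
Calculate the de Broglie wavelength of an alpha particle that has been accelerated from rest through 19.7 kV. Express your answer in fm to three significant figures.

λ = 72.3 fm

KE = 2eV = 2 × 1.602 × 10⁻¹⁹ × 1.970 × 10⁴ = 6.312 × 10⁻¹⁵ J.
p = √(2mKE) = √(2 × 6.645 × 10⁻²⁷ × 6.312 × 10⁻¹⁵) = 9.159 × 10⁻²¹ kg·m/s.
λ = h/p = 6.626 × 10⁻³⁴ / 9.159 × 10⁻²¹ = 7.23 × 10⁻¹⁴ m = 72.3 fm.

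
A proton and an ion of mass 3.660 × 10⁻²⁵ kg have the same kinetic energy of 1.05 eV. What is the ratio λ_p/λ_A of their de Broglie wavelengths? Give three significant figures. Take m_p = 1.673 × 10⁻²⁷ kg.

λ_p/λ_A = 14.8

At fixed KE, p = √(2mKE) so λ = h/p ∝ 1/√m.
λ_p/λ_A = √(m_A/m_p) = √(3.660 × 10⁻²⁵/1.673 × 10⁻²⁷) = √(218.8) = 14.8.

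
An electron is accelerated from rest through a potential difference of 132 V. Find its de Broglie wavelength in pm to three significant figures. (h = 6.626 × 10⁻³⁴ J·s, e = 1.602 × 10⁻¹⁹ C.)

KE = eV = 1.602 × 10⁻¹⁹ × 132.0 = 2.115 × 10⁻¹⁷ J.
p = √(2mKE) = √(2 × 9.109 × 10⁻³¹ × 2.115 × 10⁻¹⁷) = 6.207 × 10⁻²⁴ kg·m/s.
λ = h/p = 6.626 × 10⁻³⁴ / 6.207 × 10⁻²⁴ = 1.07 × 10⁻¹⁰ m = 107 pm.

λ = 107 pm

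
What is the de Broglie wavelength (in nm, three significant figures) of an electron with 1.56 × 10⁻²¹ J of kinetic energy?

λ = 12.4 nm

p = √(2mKE) = √(2 × 9.109 × 10⁻³¹ × 1.560 × 10⁻²¹) = 5.331 × 10⁻²⁶ kg·m/s.
λ = h/p = 6.626 × 10⁻³⁴ / 5.331 × 10⁻²⁶ = 1.24 × 10⁻⁸ m = 12.4 nm.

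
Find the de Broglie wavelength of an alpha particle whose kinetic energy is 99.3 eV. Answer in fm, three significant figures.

KE = 99.3 eV = 1.591 × 10⁻¹⁷ J.
p = √(2mKE) = √(2 × 6.645 × 10⁻²⁷ × 1.591 × 10⁻¹⁷) = 4.598 × 10⁻²² kg·m/s.
λ = h/p = 6.626 × 10⁻³⁴ / 4.598 × 10⁻²² = 1.44 × 10⁻¹² m = 1440 fm.

λ = 1440 fm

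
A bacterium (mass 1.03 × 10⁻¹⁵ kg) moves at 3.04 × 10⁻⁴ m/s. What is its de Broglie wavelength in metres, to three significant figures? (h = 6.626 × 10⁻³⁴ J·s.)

p = mv = 1.03 × 10⁻¹⁵ × 3.04 × 10⁻⁴ = 3.131 × 10⁻¹⁹ kg·m/s.
λ = h/p = 6.626 × 10⁻³⁴ / 3.131 × 10⁻¹⁹ = 2.12 × 10⁻¹⁵ m.

λ = 2.12 × 10⁻¹⁵ m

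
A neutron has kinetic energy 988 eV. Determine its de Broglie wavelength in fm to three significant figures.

λ = 910 fm

KE = 988 eV = 1.583 × 10⁻¹⁶ J.
p = √(2mKE) = √(2 × 1.675 × 10⁻²⁷ × 1.583 × 10⁻¹⁶) = 7.282 × 10⁻²² kg·m/s.
λ = h/p = 6.626 × 10⁻³⁴ / 7.282 × 10⁻²² = 9.10 × 10⁻¹³ m = 910 fm.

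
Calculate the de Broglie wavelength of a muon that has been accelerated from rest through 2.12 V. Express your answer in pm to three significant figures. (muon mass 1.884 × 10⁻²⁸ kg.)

λ = 58.6 pm

KE = eV = 1.602 × 10⁻¹⁹ × 2.120 = 3.396 × 10⁻¹⁹ J.
p = √(2mKE) = √(2 × 1.884 × 10⁻²⁸ × 3.396 × 10⁻¹⁹) = 1.131 × 10⁻²³ kg·m/s.
λ = h/p = 6.626 × 10⁻³⁴ / 1.131 × 10⁻²³ = 5.86 × 10⁻¹¹ m = 58.6 pm.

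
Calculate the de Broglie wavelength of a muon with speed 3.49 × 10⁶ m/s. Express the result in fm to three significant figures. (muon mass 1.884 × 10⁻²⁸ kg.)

λ = 1010 fm

p = mv = 1.884 × 10⁻²⁸ × 3.49 × 10⁶ = 6.575 × 10⁻²² kg·m/s.
λ = h/p = 6.626 × 10⁻³⁴ / 6.575 × 10⁻²² = 1.01 × 10⁻¹² m = 1010 fm.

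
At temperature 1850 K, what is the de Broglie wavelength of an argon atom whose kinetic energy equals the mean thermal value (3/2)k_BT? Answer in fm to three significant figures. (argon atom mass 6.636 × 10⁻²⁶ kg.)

λ = 9290 fm

KE = (3/2)k_BT = 1.5 × 1.381 × 10⁻²³ × 1850 = 3.832 × 10⁻²⁰ J.
p = √(2mKE) = √(2 × 6.636 × 10⁻²⁶ × 3.832 × 10⁻²⁰) = 7.132 × 10⁻²³ kg·m/s.
λ = h/p = 9.29 × 10⁻¹² m = 9290 fm.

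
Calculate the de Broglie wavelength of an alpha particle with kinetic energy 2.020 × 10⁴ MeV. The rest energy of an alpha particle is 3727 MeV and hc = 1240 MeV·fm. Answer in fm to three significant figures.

Total energy E = KE + m₀c² = 2.020 × 10⁴ + 3727 = 23927 MeV.
(pc)² = E² − (m₀c²)² = (23927)² − (3727)² = 5.586 × 10⁸ MeV², so pc = 2.363 × 10⁴ MeV.
λ = hc/(pc) = 1240 MeV·fm / 2.363 × 10⁴ MeV = 0.0525 fm.

λ = 0.0525 fm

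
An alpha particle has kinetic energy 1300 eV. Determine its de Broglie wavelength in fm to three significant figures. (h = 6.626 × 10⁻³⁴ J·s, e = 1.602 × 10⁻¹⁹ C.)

KE = 1300 eV = 2.083 × 10⁻¹⁶ J.
p = √(2mKE) = √(2 × 6.645 × 10⁻²⁷ × 2.083 × 10⁻¹⁶) = 1.664 × 10⁻²¹ kg·m/s.
λ = h/p = 6.626 × 10⁻³⁴ / 1.664 × 10⁻²¹ = 3.98 × 10⁻¹³ m = 398 fm.

λ = 398 fm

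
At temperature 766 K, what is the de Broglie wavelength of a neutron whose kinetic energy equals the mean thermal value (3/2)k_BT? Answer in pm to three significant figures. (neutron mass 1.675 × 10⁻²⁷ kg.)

λ = 90.9 pm

KE = (3/2)k_BT = 1.5 × 1.381 × 10⁻²³ × 766 = 1.587 × 10⁻²⁰ J.
p = √(2mKE) = √(2 × 1.675 × 10⁻²⁷ × 1.587 × 10⁻²⁰) = 7.291 × 10⁻²⁴ kg·m/s.
λ = h/p = 9.09 × 10⁻¹¹ m = 90.9 pm.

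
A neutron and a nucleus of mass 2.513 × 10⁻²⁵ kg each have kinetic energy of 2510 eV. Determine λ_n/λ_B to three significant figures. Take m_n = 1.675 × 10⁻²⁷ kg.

λ_n/λ_B = 12.2

At fixed KE, p = √(2mKE) so λ = h/p ∝ 1/√m.
λ_n/λ_B = √(m_B/m_n) = √(2.513 × 10⁻²⁵/1.675 × 10⁻²⁷) = √(150.0) = 12.2.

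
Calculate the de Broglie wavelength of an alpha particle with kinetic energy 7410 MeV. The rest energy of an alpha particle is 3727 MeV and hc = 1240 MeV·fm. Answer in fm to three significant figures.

λ = 0.118 fm

Total energy E = KE + m₀c² = 7410 + 3727 = 11137 MeV.
(pc)² = E² − (m₀c²)² = (11137)² − (3727)² = 1.101 × 10⁸ MeV², so pc = 1.049 × 10⁴ MeV.
λ = hc/(pc) = 1240 MeV·fm / 1.049 × 10⁴ MeV = 0.118 fm.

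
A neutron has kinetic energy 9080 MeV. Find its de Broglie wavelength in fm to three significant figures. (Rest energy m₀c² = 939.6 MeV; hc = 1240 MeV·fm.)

λ = 0.124 fm

Total energy E = KE + m₀c² = 9080 + 939.6 = 10019.6 MeV.
(pc)² = E² − (m₀c²)² = (10019.6)² − (939.6)² = 9.951 × 10⁷ MeV², so pc = 9975 MeV.
λ = hc/(pc) = 1240 MeV·fm / 9975 MeV = 0.124 fm.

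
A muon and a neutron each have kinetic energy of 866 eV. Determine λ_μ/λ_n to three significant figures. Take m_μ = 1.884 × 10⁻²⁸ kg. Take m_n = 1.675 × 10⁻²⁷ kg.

λ_μ/λ_n = 2.98

At fixed KE, p = √(2mKE) so λ = h/p ∝ 1/√m.
λ_μ/λ_n = √(m_n/m_μ) = √(1.675 × 10⁻²⁷/1.884 × 10⁻²⁸) = √(8.891) = 2.98.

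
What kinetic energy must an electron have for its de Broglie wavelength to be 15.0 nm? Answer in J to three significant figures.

p = h/λ = 6.626 × 10⁻³⁴ / 1.500 × 10⁻⁸ = 4.417 × 10⁻²⁶ kg·m/s.
KE = p²/(2m) = (4.417 × 10⁻²⁶)² / (2 × 9.109 × 10⁻³¹) = 1.071 × 10⁻²¹ J = 1.07 × 10⁻²¹ J.

KE = 1.07 × 10⁻²¹ J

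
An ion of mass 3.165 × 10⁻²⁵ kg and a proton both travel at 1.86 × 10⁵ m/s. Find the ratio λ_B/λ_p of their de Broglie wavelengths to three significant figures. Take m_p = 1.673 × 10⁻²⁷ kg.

λ_B/λ_p = 5.29 × 10⁻³

At fixed v, p = mv so λ = h/(mv) ∝ 1/m.
λ_B/λ_p = m_p/m_B = 1.673 × 10⁻²⁷/3.165 × 10⁻²⁵ = 5.29 × 10⁻³.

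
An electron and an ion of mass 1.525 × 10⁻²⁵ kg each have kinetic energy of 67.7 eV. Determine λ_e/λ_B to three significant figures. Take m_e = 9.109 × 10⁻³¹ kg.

λ_e/λ_B = 409

At fixed KE, p = √(2mKE) so λ = h/p ∝ 1/√m.
λ_e/λ_B = √(m_B/m_e) = √(1.525 × 10⁻²⁵/9.109 × 10⁻³¹) = √(1.674 × 10⁵) = 409.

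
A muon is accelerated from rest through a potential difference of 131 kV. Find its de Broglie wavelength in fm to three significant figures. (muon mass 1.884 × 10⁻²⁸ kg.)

λ = 236 fm

KE = eV = 1.602 × 10⁻¹⁹ × 1.310 × 10⁵ = 2.099 × 10⁻¹⁴ J.
p = √(2mKE) = √(2 × 1.884 × 10⁻²⁸ × 2.099 × 10⁻¹⁴) = 2.812 × 10⁻²¹ kg·m/s.
λ = h/p = 6.626 × 10⁻³⁴ / 2.812 × 10⁻²¹ = 2.36 × 10⁻¹³ m = 236 fm.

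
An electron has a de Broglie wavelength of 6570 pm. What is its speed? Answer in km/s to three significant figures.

p = h/λ = 6.626 × 10⁻³⁴ / 6.570 × 10⁻⁹ = 1.009 × 10⁻²⁵ kg·m/s.
v = p/m = 1.009 × 10⁻²⁵ / 9.109 × 10⁻³¹ = 1.11 × 10⁵ m/s = 111 km/s.

v = 111 km/s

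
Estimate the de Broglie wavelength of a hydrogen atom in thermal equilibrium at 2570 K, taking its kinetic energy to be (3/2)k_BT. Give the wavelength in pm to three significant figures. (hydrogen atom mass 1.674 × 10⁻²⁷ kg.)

λ = 49.6 pm

KE = (3/2)k_BT = 1.5 × 1.381 × 10⁻²³ × 2570 = 5.324 × 10⁻²⁰ J.
p = √(2mKE) = √(2 × 1.674 × 10⁻²⁷ × 5.324 × 10⁻²⁰) = 1.335 × 10⁻²³ kg·m/s.
λ = h/p = 4.96 × 10⁻¹¹ m = 49.6 pm.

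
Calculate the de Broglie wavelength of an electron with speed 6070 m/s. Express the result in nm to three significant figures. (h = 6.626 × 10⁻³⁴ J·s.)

p = mv = 9.109 × 10⁻³¹ × 6070 = 5.529 × 10⁻²⁷ kg·m/s.
λ = h/p = 6.626 × 10⁻³⁴ / 5.529 × 10⁻²⁷ = 1.20 × 10⁻⁷ m = 120 nm.

λ = 120 nm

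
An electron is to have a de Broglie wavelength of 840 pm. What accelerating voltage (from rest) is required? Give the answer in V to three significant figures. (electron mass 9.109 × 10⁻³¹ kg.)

p = h/λ = 6.626 × 10⁻³⁴ / 8.400 × 10⁻¹⁰ = 7.888 × 10⁻²⁵ kg·m/s.
KE = p²/(2m) = 3.415 × 10⁻¹⁹ J.
V = KE/e = 3.415 × 10⁻¹⁹ / (1.602 × 10⁻¹⁹) = 2.13 V.

V = 2.13 V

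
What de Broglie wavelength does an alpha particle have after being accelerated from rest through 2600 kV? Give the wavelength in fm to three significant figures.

λ = 6.30 fm

KE = 2eV = 2 × 1.602 × 10⁻¹⁹ × 2.600 × 10⁶ = 8.330 × 10⁻¹³ J.
p = √(2mKE) = √(2 × 6.645 × 10⁻²⁷ × 8.330 × 10⁻¹³) = 1.052 × 10⁻¹⁹ kg·m/s.
λ = h/p = 6.626 × 10⁻³⁴ / 1.052 × 10⁻¹⁹ = 6.30 × 10⁻¹⁵ m = 6.30 fm.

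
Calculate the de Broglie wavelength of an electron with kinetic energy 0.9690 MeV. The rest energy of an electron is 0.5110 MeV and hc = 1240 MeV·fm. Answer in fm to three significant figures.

λ = 893 fm

Total energy E = KE + m₀c² = 0.9690 + 0.5110 = 1.4800 MeV.
(pc)² = E² − (m₀c²)² = (1.4800)² − (0.5110)² = 1.929 MeV², so pc = 1.389 MeV.
λ = hc/(pc) = 1240 MeV·fm / 1.389 MeV = 893 fm.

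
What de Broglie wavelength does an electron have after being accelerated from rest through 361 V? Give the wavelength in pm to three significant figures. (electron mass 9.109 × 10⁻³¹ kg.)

KE = eV = 1.602 × 10⁻¹⁹ × 361.0 = 5.783 × 10⁻¹⁷ J.
p = √(2mKE) = √(2 × 9.109 × 10⁻³¹ × 5.783 × 10⁻¹⁷) = 1.026 × 10⁻²³ kg·m/s.
λ = h/p = 6.626 × 10⁻³⁴ / 1.026 × 10⁻²³ = 6.46 × 10⁻¹¹ m = 64.6 pm.

λ = 64.6 pm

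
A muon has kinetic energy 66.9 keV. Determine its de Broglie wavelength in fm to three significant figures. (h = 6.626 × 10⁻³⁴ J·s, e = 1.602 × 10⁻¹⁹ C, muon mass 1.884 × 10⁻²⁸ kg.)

λ = 330 fm

KE = 66.9 keV = 1.072 × 10⁻¹⁴ J.
p = √(2mKE) = √(2 × 1.884 × 10⁻²⁸ × 1.072 × 10⁻¹⁴) = 2.010 × 10⁻²¹ kg·m/s.
λ = h/p = 6.626 × 10⁻³⁴ / 2.010 × 10⁻²¹ = 3.30 × 10⁻¹³ m = 330 fm.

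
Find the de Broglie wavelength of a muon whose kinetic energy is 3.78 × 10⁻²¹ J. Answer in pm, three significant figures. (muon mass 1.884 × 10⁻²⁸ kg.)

λ = 555 pm

p = √(2mKE) = √(2 × 1.884 × 10⁻²⁸ × 3.780 × 10⁻²¹) = 1.193 × 10⁻²⁴ kg·m/s.
λ = h/p = 6.626 × 10⁻³⁴ / 1.193 × 10⁻²⁴ = 5.55 × 10⁻¹⁰ m = 555 pm.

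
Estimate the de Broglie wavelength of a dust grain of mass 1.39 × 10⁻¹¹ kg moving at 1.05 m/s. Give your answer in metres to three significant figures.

p = mv = 1.39 × 10⁻¹¹ × 1.05 = 1.460 × 10⁻¹¹ kg·m/s.
λ = h/p = 6.626 × 10⁻³⁴ / 1.460 × 10⁻¹¹ = 4.54 × 10⁻²³ m.

λ = 4.54 × 10⁻²³ m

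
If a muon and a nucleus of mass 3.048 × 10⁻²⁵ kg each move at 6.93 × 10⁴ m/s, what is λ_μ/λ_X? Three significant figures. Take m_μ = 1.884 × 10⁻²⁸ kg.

At fixed v, p = mv so λ = h/(mv) ∝ 1/m.
λ_μ/λ_X = m_X/m_μ = 3.048 × 10⁻²⁵/1.884 × 10⁻²⁸ = 1620.

λ_μ/λ_X = 1620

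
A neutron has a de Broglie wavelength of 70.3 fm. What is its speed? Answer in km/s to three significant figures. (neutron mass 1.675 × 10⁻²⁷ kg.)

v = 5630 km/s

p = h/λ = 6.626 × 10⁻³⁴ / 7.030 × 10⁻¹⁴ = 9.425 × 10⁻²¹ kg·m/s.
v = p/m = 9.425 × 10⁻²¹ / 1.675 × 10⁻²⁷ = 5.63 × 10⁶ m/s = 5630 km/s.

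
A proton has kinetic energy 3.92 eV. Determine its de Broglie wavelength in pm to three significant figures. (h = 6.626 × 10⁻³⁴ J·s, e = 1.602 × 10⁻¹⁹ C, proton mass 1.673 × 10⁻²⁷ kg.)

λ = 14.5 pm

KE = 3.92 eV = 6.280 × 10⁻¹⁹ J.
p = √(2mKE) = √(2 × 1.673 × 10⁻²⁷ × 6.280 × 10⁻¹⁹) = 4.584 × 10⁻²³ kg·m/s.
λ = h/p = 6.626 × 10⁻³⁴ / 4.584 × 10⁻²³ = 1.45 × 10⁻¹¹ m = 14.5 pm.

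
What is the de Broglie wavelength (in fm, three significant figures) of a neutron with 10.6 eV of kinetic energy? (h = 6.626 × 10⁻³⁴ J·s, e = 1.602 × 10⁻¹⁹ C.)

KE = 10.6 eV = 1.698 × 10⁻¹⁸ J.
p = √(2mKE) = √(2 × 1.675 × 10⁻²⁷ × 1.698 × 10⁻¹⁸) = 7.542 × 10⁻²³ kg·m/s.
λ = h/p = 6.626 × 10⁻³⁴ / 7.542 × 10⁻²³ = 8.79 × 10⁻¹² m = 8790 fm.

λ = 8790 fm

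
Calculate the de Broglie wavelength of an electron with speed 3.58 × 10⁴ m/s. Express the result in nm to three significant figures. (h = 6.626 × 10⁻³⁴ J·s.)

λ = 20.3 nm

p = mv = 9.109 × 10⁻³¹ × 3.58 × 10⁴ = 3.261 × 10⁻²⁶ kg·m/s.
λ = h/p = 6.626 × 10⁻³⁴ / 3.261 × 10⁻²⁶ = 2.03 × 10⁻⁸ m = 20.3 nm.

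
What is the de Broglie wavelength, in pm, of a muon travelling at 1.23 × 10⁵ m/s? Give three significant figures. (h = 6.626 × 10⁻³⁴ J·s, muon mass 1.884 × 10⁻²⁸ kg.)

p = mv = 1.884 × 10⁻²⁸ × 1.23 × 10⁵ = 2.317 × 10⁻²³ kg·m/s.
λ = h/p = 6.626 × 10⁻³⁴ / 2.317 × 10⁻²³ = 2.86 × 10⁻¹¹ m = 28.6 pm.

λ = 28.6 pm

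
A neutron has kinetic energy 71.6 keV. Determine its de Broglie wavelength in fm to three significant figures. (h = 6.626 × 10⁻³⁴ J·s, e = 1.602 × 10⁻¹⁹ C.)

λ = 107 fm

KE = 71.6 keV = 1.147 × 10⁻¹⁴ J.
p = √(2mKE) = √(2 × 1.675 × 10⁻²⁷ × 1.147 × 10⁻¹⁴) = 6.199 × 10⁻²¹ kg·m/s.
λ = h/p = 6.626 × 10⁻³⁴ / 6.199 × 10⁻²¹ = 1.07 × 10⁻¹³ m = 107 fm.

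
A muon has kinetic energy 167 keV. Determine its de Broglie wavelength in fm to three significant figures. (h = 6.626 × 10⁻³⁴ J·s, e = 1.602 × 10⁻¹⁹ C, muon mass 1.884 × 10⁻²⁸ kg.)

λ = 209 fm

KE = 167 keV = 2.675 × 10⁻¹⁴ J.
p = √(2mKE) = √(2 × 1.884 × 10⁻²⁸ × 2.675 × 10⁻¹⁴) = 3.175 × 10⁻²¹ kg·m/s.
λ = h/p = 6.626 × 10⁻³⁴ / 3.175 × 10⁻²¹ = 2.09 × 10⁻¹³ m = 209 fm.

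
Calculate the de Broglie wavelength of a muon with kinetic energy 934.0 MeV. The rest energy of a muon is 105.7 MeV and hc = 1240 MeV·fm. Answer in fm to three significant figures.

Total energy E = KE + m₀c² = 934.0 + 105.7 = 1039.7 MeV.
(pc)² = E² − (m₀c²)² = (1039.7)² − (105.7)² = 1.070 × 10⁶ MeV², so pc = 1034 MeV.
λ = hc/(pc) = 1240 MeV·fm / 1034 MeV = 1.20 fm.

λ = 1.20 fm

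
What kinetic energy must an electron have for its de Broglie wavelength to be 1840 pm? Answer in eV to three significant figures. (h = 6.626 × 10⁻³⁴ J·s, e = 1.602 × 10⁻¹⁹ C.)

KE = 0.444 eV

p = h/λ = 6.626 × 10⁻³⁴ / 1.840 × 10⁻⁹ = 3.601 × 10⁻²⁵ kg·m/s.
KE = p²/(2m) = (3.601 × 10⁻²⁵)² / (2 × 9.109 × 10⁻³¹) = 7.118 × 10⁻²⁰ J = 0.444 eV.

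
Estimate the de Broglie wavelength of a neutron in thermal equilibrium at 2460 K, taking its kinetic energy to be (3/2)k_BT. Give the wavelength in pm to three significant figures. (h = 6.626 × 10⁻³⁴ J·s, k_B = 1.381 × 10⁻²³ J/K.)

KE = (3/2)k_BT = 1.5 × 1.381 × 10⁻²³ × 2460 = 5.096 × 10⁻²⁰ J.
p = √(2mKE) = √(2 × 1.675 × 10⁻²⁷ × 5.096 × 10⁻²⁰) = 1.307 × 10⁻²³ kg·m/s.
λ = h/p = 5.07 × 10⁻¹¹ m = 50.7 pm.

λ = 50.7 pm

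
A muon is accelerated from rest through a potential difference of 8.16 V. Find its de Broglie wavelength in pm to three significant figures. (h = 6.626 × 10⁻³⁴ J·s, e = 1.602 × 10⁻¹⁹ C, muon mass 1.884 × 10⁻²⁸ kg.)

KE = eV = 1.602 × 10⁻¹⁹ × 8.160 = 1.307 × 10⁻¹⁸ J.
p = √(2mKE) = √(2 × 1.884 × 10⁻²⁸ × 1.307 × 10⁻¹⁸) = 2.219 × 10⁻²³ kg·m/s.
λ = h/p = 6.626 × 10⁻³⁴ / 2.219 × 10⁻²³ = 2.99 × 10⁻¹¹ m = 29.9 pm.

λ = 29.9 pm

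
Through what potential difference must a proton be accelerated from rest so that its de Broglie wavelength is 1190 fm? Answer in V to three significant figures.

p = h/λ = 6.626 × 10⁻³⁴ / 1.190 × 10⁻¹² = 5.568 × 10⁻²² kg·m/s.
KE = p²/(2m) = 9.266 × 10⁻¹⁷ J.
V = KE/e = 9.266 × 10⁻¹⁷ / (1.602 × 10⁻¹⁹) = 578 V.

V = 578 V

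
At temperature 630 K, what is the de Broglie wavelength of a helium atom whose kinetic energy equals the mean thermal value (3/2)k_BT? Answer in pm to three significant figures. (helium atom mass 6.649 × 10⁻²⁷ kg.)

KE = (3/2)k_BT = 1.5 × 1.381 × 10⁻²³ × 630 = 1.305 × 10⁻²⁰ J.
p = √(2mKE) = √(2 × 6.649 × 10⁻²⁷ × 1.305 × 10⁻²⁰) = 1.317 × 10⁻²³ kg·m/s.
λ = h/p = 5.03 × 10⁻¹¹ m = 50.3 pm.

λ = 50.3 pm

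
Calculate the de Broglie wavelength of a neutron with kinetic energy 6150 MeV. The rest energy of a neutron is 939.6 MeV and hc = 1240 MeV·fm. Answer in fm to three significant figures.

Total energy E = KE + m₀c² = 6150 + 939.6 = 7089.6 MeV.
(pc)² = E² − (m₀c²)² = (7089.6)² − (939.6)² = 4.938 × 10⁷ MeV², so pc = 7027 MeV.
λ = hc/(pc) = 1240 MeV·fm / 7027 MeV = 0.176 fm.

λ = 0.176 fm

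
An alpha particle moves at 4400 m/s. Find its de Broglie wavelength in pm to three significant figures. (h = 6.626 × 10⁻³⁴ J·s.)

p = mv = 6.645 × 10⁻²⁷ × 4400 = 2.924 × 10⁻²³ kg·m/s.
λ = h/p = 6.626 × 10⁻³⁴ / 2.924 × 10⁻²³ = 2.27 × 10⁻¹¹ m = 22.7 pm.

λ = 22.7 pm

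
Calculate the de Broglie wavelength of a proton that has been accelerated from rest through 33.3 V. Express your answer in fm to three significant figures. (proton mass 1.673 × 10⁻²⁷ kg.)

KE = eV = 1.602 × 10⁻¹⁹ × 33.30 = 5.335 × 10⁻¹⁸ J.
p = √(2mKE) = √(2 × 1.673 × 10⁻²⁷ × 5.335 × 10⁻¹⁸) = 1.336 × 10⁻²² kg·m/s.
λ = h/p = 6.626 × 10⁻³⁴ / 1.336 × 10⁻²² = 4.96 × 10⁻¹² m = 4960 fm.

λ = 4960 fm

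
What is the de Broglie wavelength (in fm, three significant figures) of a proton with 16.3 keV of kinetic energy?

KE = 16.3 keV = 2.611 × 10⁻¹⁵ J.
p = √(2mKE) = √(2 × 1.673 × 10⁻²⁷ × 2.611 × 10⁻¹⁵) = 2.956 × 10⁻²¹ kg·m/s.
λ = h/p = 6.626 × 10⁻³⁴ / 2.956 × 10⁻²¹ = 2.24 × 10⁻¹³ m = 224 fm.

λ = 224 fm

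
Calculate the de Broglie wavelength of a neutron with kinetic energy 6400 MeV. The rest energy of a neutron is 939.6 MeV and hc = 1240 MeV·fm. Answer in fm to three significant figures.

Total energy E = KE + m₀c² = 6400 + 939.6 = 7339.6 MeV.
(pc)² = E² − (m₀c²)² = (7339.6)² − (939.6)² = 5.299 × 10⁷ MeV², so pc = 7279 MeV.
λ = hc/(pc) = 1240 MeV·fm / 7279 MeV = 0.170 fm.

λ = 0.170 fm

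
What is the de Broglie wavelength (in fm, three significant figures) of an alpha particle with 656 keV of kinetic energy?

λ = 17.7 fm

KE = 656 keV = 1.051 × 10⁻¹³ J.
p = √(2mKE) = √(2 × 6.645 × 10⁻²⁷ × 1.051 × 10⁻¹³) = 3.737 × 10⁻²⁰ kg·m/s.
λ = h/p = 6.626 × 10⁻³⁴ / 3.737 × 10⁻²⁰ = 1.77 × 10⁻¹⁴ m = 17.7 fm.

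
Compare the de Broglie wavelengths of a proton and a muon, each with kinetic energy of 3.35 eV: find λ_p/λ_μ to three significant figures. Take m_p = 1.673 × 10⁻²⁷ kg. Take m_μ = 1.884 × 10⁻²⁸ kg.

λ_p/λ_μ = 0.336

At fixed KE, p = √(2mKE) so λ = h/p ∝ 1/√m.
λ_p/λ_μ = √(m_μ/m_p) = √(1.884 × 10⁻²⁸/1.673 × 10⁻²⁷) = √(0.1126) = 0.336.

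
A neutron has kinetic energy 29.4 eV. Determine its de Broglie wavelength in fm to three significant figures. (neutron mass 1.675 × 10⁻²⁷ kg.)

KE = 29.4 eV = 4.710 × 10⁻¹⁸ J.
p = √(2mKE) = √(2 × 1.675 × 10⁻²⁷ × 4.710 × 10⁻¹⁸) = 1.256 × 10⁻²² kg·m/s.
λ = h/p = 6.626 × 10⁻³⁴ / 1.256 × 10⁻²² = 5.28 × 10⁻¹² m = 5280 fm.

λ = 5280 fm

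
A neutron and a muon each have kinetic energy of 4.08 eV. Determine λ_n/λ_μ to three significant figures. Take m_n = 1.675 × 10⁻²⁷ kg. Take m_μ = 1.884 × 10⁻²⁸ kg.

At fixed KE, p = √(2mKE) so λ = h/p ∝ 1/√m.
λ_n/λ_μ = √(m_μ/m_n) = √(1.884 × 10⁻²⁸/1.675 × 10⁻²⁷) = √(0.1125) = 0.335.

λ_n/λ_μ = 0.335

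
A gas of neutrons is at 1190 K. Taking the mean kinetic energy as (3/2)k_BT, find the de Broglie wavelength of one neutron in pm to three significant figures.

KE = (3/2)k_BT = 1.5 × 1.381 × 10⁻²³ × 1190 = 2.465 × 10⁻²⁰ J.
p = √(2mKE) = √(2 × 1.675 × 10⁻²⁷ × 2.465 × 10⁻²⁰) = 9.087 × 10⁻²⁴ kg·m/s.
λ = h/p = 7.29 × 10⁻¹¹ m = 72.9 pm.

λ = 72.9 pm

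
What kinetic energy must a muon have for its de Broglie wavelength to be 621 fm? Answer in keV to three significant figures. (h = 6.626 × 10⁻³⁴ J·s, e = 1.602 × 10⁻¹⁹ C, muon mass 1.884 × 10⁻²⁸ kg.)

p = h/λ = 6.626 × 10⁻³⁴ / 6.210 × 10⁻¹³ = 1.067 × 10⁻²¹ kg·m/s.
KE = p²/(2m) = (1.067 × 10⁻²¹)² / (2 × 1.884 × 10⁻²⁸) = 3.021 × 10⁻¹⁵ J = 18.9 keV.

KE = 18.9 keV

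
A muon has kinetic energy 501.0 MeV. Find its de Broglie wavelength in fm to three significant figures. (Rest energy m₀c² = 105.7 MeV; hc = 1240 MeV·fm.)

λ = 2.08 fm

Total energy E = KE + m₀c² = 501.0 + 105.7 = 606.7 MeV.
(pc)² = E² − (m₀c²)² = (606.7)² − (105.7)² = 3.569 × 10⁵ MeV², so pc = 597.4 MeV.
λ = hc/(pc) = 1240 MeV·fm / 597.4 MeV = 2.08 fm.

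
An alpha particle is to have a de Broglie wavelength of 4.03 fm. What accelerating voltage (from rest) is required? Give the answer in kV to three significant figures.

V = 6350 kV

p = h/λ = 6.626 × 10⁻³⁴ / 4.030 × 10⁻¹⁵ = 1.644 × 10⁻¹⁹ kg·m/s.
KE = p²/(2m) = 2.034 × 10⁻¹² J.
V = KE/2e = 2.034 × 10⁻¹² / (2 × 1.602 × 10⁻¹⁹) = 6350 kV.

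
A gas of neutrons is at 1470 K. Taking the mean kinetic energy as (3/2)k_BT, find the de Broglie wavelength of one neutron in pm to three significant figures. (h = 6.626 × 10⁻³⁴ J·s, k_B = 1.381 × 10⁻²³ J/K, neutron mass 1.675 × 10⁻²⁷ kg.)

KE = (3/2)k_BT = 1.5 × 1.381 × 10⁻²³ × 1470 = 3.045 × 10⁻²⁰ J.
p = √(2mKE) = √(2 × 1.675 × 10⁻²⁷ × 3.045 × 10⁻²⁰) = 1.010 × 10⁻²³ kg·m/s.
λ = h/p = 6.56 × 10⁻¹¹ m = 65.6 pm.

λ = 65.6 pm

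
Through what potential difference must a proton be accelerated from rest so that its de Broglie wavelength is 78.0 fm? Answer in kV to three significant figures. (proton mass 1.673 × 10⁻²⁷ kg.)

V = 135 kV

p = h/λ = 6.626 × 10⁻³⁴ / 7.800 × 10⁻¹⁴ = 8.495 × 10⁻²¹ kg·m/s.
KE = p²/(2m) = 2.157 × 10⁻¹⁴ J.
V = KE/e = 2.157 × 10⁻¹⁴ / (1.602 × 10⁻¹⁹) = 135 kV.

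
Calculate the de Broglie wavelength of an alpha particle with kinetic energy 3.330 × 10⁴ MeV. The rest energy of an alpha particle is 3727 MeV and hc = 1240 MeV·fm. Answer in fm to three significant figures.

λ = 0.0337 fm

Total energy E = KE + m₀c² = 3.330 × 10⁴ + 3727 = 37027 MeV.
(pc)² = E² − (m₀c²)² = (37027)² − (3727)² = 1.357 × 10⁹ MeV², so pc = 3.684 × 10⁴ MeV.
λ = hc/(pc) = 1240 MeV·fm / 3.684 × 10⁴ MeV = 0.0337 fm.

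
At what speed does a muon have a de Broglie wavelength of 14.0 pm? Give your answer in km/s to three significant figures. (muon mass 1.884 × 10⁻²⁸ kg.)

v = 251 km/s

p = h/λ = 6.626 × 10⁻³⁴ / 1.400 × 10⁻¹¹ = 4.733 × 10⁻²³ kg·m/s.
v = p/m = 4.733 × 10⁻²³ / 1.884 × 10⁻²⁸ = 2.51 × 10⁵ m/s = 251 km/s.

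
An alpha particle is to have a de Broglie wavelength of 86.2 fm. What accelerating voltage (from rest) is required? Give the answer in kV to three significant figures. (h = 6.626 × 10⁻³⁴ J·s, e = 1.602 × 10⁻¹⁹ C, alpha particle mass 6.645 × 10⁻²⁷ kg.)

p = h/λ = 6.626 × 10⁻³⁴ / 8.620 × 10⁻¹⁴ = 7.687 × 10⁻²¹ kg·m/s.
KE = p²/(2m) = 4.446 × 10⁻¹⁵ J.
V = KE/2e = 4.446 × 10⁻¹⁵ / (2 × 1.602 × 10⁻¹⁹) = 13.9 kV.

V = 13.9 kV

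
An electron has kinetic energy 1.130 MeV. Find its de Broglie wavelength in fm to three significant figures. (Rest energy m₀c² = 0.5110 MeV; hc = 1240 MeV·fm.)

λ = 795 fm

Total energy E = KE + m₀c² = 1.130 + 0.5110 = 1.6410 MeV.
(pc)² = E² − (m₀c²)² = (1.6410)² − (0.5110)² = 2.432 MeV², so pc = 1.559 MeV.
λ = hc/(pc) = 1240 MeV·fm / 1.559 MeV = 795 fm.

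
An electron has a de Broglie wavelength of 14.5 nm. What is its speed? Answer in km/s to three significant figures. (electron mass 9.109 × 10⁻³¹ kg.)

v = 50.2 km/s

p = h/λ = 6.626 × 10⁻³⁴ / 1.450 × 10⁻⁸ = 4.570 × 10⁻²⁶ kg·m/s.
v = p/m = 4.570 × 10⁻²⁶ / 9.109 × 10⁻³¹ = 5.02 × 10⁴ m/s = 50.2 km/s.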